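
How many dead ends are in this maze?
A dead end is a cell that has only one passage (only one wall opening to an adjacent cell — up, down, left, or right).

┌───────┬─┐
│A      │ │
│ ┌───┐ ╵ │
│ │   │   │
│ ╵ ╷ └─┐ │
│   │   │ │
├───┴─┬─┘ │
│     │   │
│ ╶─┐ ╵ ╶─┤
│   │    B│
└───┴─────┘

Checking each cell for number of passages:

Dead ends found at positions:
  (0, 4)
  (2, 3)
  (4, 1)
  (4, 4)
Total dead ends: 4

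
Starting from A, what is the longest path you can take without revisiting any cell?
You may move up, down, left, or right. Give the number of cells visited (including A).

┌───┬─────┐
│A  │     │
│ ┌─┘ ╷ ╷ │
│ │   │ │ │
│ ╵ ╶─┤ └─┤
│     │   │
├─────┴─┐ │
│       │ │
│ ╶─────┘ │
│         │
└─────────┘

Finding longest simple path using DFS:
Start: (0, 0)
Longest path visits 21 cells
Path: A → down → down → right → up → right → up → right → down → down → right → down → down → left → left → left → left → up → right → right → right

Solution:

┌───┬─────┐
│A  │↱ ↓  │
│ ┌─┘ ╷ ╷ │
│↓│↱ ↑│↓│ │
│ ╵ ╶─┤ └─┤
│↳ ↑  │↳ ↓│
├─────┴─┐ │
│↱ → → B│↓│
│ ╶─────┘ │
│↑ ← ← ← ↲│
└─────────┘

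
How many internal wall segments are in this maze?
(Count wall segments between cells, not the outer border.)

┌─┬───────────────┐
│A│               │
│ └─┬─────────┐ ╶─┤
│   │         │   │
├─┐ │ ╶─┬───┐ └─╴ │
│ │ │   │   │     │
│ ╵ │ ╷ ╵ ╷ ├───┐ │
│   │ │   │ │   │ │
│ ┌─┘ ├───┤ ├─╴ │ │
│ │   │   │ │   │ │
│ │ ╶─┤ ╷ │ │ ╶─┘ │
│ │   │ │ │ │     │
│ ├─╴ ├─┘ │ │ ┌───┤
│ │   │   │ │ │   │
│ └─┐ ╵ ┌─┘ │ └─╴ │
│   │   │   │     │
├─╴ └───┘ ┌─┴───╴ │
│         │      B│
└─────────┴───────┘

Counting internal wall segments:
Total internal walls: 64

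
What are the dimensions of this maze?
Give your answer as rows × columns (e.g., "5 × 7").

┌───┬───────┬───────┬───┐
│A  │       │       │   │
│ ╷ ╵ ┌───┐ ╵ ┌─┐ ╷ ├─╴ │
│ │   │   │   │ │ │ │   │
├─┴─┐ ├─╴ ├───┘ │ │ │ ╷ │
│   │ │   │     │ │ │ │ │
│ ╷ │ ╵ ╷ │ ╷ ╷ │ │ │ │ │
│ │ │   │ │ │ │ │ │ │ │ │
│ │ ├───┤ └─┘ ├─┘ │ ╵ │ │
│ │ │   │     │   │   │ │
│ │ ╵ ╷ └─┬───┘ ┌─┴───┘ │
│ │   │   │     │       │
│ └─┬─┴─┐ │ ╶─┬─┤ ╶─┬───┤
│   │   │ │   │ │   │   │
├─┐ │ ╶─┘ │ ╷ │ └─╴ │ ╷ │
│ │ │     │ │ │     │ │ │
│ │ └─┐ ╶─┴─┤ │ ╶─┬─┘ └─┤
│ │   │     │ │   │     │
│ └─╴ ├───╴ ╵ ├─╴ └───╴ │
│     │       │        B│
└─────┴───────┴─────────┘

Counting the maze dimensions:
Rows (vertical): 10
Columns (horizontal): 12
Dimensions: 10 × 12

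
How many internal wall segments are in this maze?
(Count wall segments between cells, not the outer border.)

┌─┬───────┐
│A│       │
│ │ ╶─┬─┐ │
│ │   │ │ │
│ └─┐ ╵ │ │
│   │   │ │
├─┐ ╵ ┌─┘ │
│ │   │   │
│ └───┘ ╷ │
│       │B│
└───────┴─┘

Counting internal wall segments:
Total internal walls: 16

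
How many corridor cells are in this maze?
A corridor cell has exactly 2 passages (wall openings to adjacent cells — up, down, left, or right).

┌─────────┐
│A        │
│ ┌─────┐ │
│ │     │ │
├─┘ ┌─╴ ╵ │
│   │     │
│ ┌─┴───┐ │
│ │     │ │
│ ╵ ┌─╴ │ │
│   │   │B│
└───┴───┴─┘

Counting cells with exactly 2 passages:
Total corridor cells: 19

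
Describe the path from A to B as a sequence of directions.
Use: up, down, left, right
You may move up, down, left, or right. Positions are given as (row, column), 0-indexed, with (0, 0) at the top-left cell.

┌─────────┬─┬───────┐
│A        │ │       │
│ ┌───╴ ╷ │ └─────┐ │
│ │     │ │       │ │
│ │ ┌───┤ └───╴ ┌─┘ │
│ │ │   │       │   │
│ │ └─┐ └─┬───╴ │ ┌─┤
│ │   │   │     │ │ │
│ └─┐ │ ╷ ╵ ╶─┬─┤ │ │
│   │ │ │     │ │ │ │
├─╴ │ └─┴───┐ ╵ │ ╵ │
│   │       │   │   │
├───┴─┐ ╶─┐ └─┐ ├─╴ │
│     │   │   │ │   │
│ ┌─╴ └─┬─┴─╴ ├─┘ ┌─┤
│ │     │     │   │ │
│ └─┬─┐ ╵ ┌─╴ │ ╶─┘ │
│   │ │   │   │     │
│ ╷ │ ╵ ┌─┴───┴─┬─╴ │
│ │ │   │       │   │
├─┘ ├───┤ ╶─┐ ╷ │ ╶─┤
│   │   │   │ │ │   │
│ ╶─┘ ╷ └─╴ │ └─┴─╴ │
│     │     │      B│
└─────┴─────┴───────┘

Finding the path and converting it to directions:
Path through cells: (0,0) → (0,1) → (0,2) → (0,3) → (1,3) → (1,2) → (1,1) → (2,1) → (3,1) → (3,2) → (4,2) → (5,2) → (5,3) → (5,4) → (5,5) → (6,5) → (6,6) → (7,6) → (7,5) → (7,4) → (8,4) → (8,3) → (7,3) → (7,2) → (6,2) → (6,1) → (6,0) → (7,0) → (8,0) → (8,1) → (9,1) → (10,1) → (10,0) → (11,0) → (11,1) → (11,2) → (10,2) → (10,3) → (11,3) → (11,4) → (11,5) → (10,5) → (10,4) → (9,4) → (9,5) → (9,6) → (10,6) → (11,6) → (11,7) → (11,8) → (11,9)
Directions: right, right, right, down, left, left, down, down, right, down, down, right, right, right, down, right, down, left, left, down, left, up, left, up, left, left, down, down, right, down, down, left, down, right, right, up, right, down, right, right, up, left, up, right, right, down, down, right, right, right

Solution:

┌─────────┬─┬───────┐
│A → → ↓  │ │       │
│ ┌───╴ ╷ │ └─────┐ │
│ │↓ ← ↲│ │       │ │
│ │ ┌───┤ └───╴ ┌─┘ │
│ │↓│   │       │   │
│ │ └─┐ └─┬───╴ │ ┌─┤
│ │↳ ↓│   │     │ │ │
│ └─┐ │ ╷ ╵ ╶─┬─┤ │ │
│   │↓│ │     │ │ │ │
├─╴ │ └─┴───┐ ╵ │ ╵ │
│   │↳ → → ↓│   │   │
├───┴─┐ ╶─┐ └─┐ ├─╴ │
│↓ ← ↰│   │↳ ↓│ │   │
│ ┌─╴ └─┬─┴─╴ ├─┘ ┌─┤
│↓│  ↑ ↰│↓ ← ↲│   │ │
│ └─┬─┐ ╵ ┌─╴ │ ╶─┘ │
│↳ ↓│ │↑ ↲│   │     │
│ ╷ │ ╵ ┌─┴───┴─┬─╴ │
│ │↓│   │↱ → ↓  │   │
├─┘ ├───┤ ╶─┐ ╷ │ ╶─┤
│↓ ↲│↱ ↓│↑ ↰│↓│ │   │
│ ╶─┘ ╷ └─╴ │ └─┴─╴ │
│↳ → ↑│↳ → ↑│↳ → → B│
└─────┴─────┴───────┘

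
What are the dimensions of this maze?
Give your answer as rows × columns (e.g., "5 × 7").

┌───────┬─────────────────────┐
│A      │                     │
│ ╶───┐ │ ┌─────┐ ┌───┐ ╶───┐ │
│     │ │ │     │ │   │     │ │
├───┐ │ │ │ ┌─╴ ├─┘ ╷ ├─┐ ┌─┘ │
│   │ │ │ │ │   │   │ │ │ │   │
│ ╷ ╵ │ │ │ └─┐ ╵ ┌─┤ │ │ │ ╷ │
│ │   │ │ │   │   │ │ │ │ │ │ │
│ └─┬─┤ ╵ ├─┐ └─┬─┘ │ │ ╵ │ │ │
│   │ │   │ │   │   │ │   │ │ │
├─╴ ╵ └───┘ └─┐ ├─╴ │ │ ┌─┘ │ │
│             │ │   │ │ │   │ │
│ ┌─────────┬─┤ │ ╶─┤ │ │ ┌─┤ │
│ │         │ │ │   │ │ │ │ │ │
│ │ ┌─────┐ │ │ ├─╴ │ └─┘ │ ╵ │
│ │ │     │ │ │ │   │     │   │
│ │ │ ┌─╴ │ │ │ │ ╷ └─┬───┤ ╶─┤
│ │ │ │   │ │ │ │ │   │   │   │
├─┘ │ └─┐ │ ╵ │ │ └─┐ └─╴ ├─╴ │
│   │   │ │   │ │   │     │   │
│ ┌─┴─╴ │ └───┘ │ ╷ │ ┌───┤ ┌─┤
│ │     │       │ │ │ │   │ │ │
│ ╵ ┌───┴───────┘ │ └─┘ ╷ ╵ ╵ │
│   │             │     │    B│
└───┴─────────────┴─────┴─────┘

Counting the maze dimensions:
Rows (vertical): 12
Columns (horizontal): 15
Dimensions: 12 × 15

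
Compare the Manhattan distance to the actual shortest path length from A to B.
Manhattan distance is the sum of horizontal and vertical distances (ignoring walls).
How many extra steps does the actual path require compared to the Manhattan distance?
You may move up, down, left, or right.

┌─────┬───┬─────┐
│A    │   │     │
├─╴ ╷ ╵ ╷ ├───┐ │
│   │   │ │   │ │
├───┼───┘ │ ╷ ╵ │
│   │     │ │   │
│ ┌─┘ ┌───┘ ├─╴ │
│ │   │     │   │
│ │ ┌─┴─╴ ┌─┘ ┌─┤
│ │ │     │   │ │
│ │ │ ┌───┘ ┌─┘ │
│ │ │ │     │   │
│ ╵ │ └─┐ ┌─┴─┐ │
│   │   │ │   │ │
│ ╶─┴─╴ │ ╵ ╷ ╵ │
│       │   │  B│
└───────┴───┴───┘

Manhattan distance: |7 - 0| + |7 - 0| = 14
Actual path length: 46
Extra steps: 46 - 14 = 32

Solution:

┌─────┬───┬─────┐
│A → ↓│↱ ↓│     │
├─╴ ╷ ╵ ╷ ├───┐ │
│   │↳ ↑│↓│↱ ↓│ │
├───┼───┘ │ ╷ ╵ │
│   │↓ ← ↲│↑│↳ ↓│
│ ┌─┘ ┌───┘ ├─╴ │
│ │↓ ↲│  ↱ ↑│↓ ↲│
│ │ ┌─┴─╴ ┌─┘ ┌─┤
│ │↓│↱ → ↑│↓ ↲│ │
│ │ │ ┌───┘ ┌─┘ │
│ │↓│↑│  ↓ ↲│   │
│ ╵ │ └─┐ ┌─┴─┐ │
│↓ ↲│↑ ↰│↓│↱ ↓│ │
│ ╶─┴─╴ │ ╵ ╷ ╵ │
│↳ → → ↑│↳ ↑│↳ B│
└───────┴───┴───┘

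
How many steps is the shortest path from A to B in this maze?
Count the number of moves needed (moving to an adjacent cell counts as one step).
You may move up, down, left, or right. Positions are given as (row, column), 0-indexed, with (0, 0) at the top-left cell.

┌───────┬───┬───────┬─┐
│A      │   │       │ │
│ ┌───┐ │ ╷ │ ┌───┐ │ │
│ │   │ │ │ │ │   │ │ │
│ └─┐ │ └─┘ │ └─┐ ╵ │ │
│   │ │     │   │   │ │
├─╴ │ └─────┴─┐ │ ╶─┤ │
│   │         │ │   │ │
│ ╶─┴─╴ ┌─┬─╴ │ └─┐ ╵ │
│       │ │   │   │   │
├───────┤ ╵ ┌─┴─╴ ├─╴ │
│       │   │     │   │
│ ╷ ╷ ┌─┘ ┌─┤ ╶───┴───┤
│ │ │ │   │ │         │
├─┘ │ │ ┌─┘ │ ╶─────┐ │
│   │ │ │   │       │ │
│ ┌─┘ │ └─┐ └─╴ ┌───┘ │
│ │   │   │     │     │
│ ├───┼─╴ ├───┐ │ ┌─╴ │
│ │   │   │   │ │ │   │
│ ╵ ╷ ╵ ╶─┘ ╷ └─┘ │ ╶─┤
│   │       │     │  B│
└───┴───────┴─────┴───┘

Using BFS to find shortest path:
Start: (0, 0), End: (10, 10)
Path found:
(0,0) → (1,0) → (2,0) → (2,1) → (3,1) → (3,0) → (4,0) → (4,1) → (4,2) → (4,3) → (3,3) → (3,4) → (3,5) → (3,6) → (4,6) → (4,5) → (5,5) → (5,4) → (6,4) → (6,3) → (7,3) → (8,3) → (8,4) → (9,4) → (9,3) → (10,3) → (10,4) → (10,5) → (9,5) → (9,6) → (10,6) → (10,7) → (10,8) → (9,8) → (8,8) → (8,9) → (8,10) → (9,10) → (9,9) → (10,9) → (10,10)
Number of steps: 40

Solution:

┌───────┬───┬───────┬─┐
│A      │   │       │ │
│ ┌───┐ │ ╷ │ ┌───┐ │ │
│↓│   │ │ │ │ │   │ │ │
│ └─┐ │ └─┘ │ └─┐ ╵ │ │
│↳ ↓│ │     │   │   │ │
├─╴ │ └─────┴─┐ │ ╶─┤ │
│↓ ↲│  ↱ → → ↓│ │   │ │
│ ╶─┴─╴ ┌─┬─╴ │ └─┐ ╵ │
│↳ → → ↑│ │↓ ↲│   │   │
├───────┤ ╵ ┌─┴─╴ ├─╴ │
│       │↓ ↲│     │   │
│ ╷ ╷ ┌─┘ ┌─┤ ╶───┴───┤
│ │ │ │↓ ↲│ │         │
├─┘ │ │ ┌─┘ │ ╶─────┐ │
│   │ │↓│   │       │ │
│ ┌─┘ │ └─┐ └─╴ ┌───┘ │
│ │   │↳ ↓│     │↱ → ↓│
│ ├───┼─╴ ├───┐ │ ┌─╴ │
│ │   │↓ ↲│↱ ↓│ │↑│↓ ↲│
│ ╵ ╷ ╵ ╶─┘ ╷ └─┘ │ ╶─┤
│   │  ↳ → ↑│↳ → ↑│↳ B│
└───┴───────┴─────┴───┘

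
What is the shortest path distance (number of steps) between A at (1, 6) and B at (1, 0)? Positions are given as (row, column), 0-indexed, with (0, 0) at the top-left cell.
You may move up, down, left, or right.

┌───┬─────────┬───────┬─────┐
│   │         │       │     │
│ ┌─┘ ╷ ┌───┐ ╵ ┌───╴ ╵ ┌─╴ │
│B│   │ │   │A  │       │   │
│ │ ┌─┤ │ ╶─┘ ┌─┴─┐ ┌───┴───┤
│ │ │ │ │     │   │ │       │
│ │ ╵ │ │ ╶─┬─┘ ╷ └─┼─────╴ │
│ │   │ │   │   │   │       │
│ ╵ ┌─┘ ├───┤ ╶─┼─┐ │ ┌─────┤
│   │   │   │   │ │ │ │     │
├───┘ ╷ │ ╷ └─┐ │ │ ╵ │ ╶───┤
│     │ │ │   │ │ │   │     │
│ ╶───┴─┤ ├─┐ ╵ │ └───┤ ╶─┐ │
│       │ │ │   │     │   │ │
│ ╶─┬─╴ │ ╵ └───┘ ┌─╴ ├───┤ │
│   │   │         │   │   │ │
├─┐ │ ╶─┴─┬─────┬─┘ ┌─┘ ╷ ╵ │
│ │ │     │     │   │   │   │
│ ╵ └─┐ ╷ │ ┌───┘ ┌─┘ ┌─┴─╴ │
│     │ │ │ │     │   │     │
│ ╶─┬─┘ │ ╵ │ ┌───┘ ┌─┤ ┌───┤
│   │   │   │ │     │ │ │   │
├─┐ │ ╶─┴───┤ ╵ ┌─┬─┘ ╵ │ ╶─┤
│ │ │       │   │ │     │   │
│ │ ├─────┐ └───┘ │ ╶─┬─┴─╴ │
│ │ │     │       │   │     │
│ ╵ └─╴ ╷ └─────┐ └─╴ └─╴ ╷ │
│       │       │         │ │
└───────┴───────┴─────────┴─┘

Finding path from (1, 6) to (1, 0):
Path: (1,6) → (0,6) → (0,5) → (0,4) → (0,3) → (0,2) → (1,2) → (1,1) → (2,1) → (3,1) → (4,1) → (4,0) → (3,0) → (2,0) → (1,0)
Distance: 14 steps

Solution:

┌───┬─────────┬───────┬─────┐
│   │↓ ← ← ← ↰│       │     │
│ ┌─┘ ╷ ┌───┐ ╵ ┌───╴ ╵ ┌─╴ │
│B│↓ ↲│ │   │A  │       │   │
│ │ ┌─┤ │ ╶─┘ ┌─┴─┐ ┌───┴───┤
│↑│↓│ │ │     │   │ │       │
│ │ ╵ │ │ ╶─┬─┘ ╷ └─┼─────╴ │
│↑│↓  │ │   │   │   │       │
│ ╵ ┌─┘ ├───┤ ╶─┼─┐ │ ┌─────┤
│↑ ↲│   │   │   │ │ │ │     │
├───┘ ╷ │ ╷ └─┐ │ │ ╵ │ ╶───┤
│     │ │ │   │ │ │   │     │
│ ╶───┴─┤ ├─┐ ╵ │ └───┤ ╶─┐ │
│       │ │ │   │     │   │ │
│ ╶─┬─╴ │ ╵ └───┘ ┌─╴ ├───┤ │
│   │   │         │   │   │ │
├─┐ │ ╶─┴─┬─────┬─┘ ┌─┘ ╷ ╵ │
│ │ │     │     │   │   │   │
│ ╵ └─┐ ╷ │ ┌───┘ ┌─┘ ┌─┴─╴ │
│     │ │ │ │     │   │     │
│ ╶─┬─┘ │ ╵ │ ┌───┘ ┌─┤ ┌───┤
│   │   │   │ │     │ │ │   │
├─┐ │ ╶─┴───┤ ╵ ┌─┬─┘ ╵ │ ╶─┤
│ │ │       │   │ │     │   │
│ │ ├─────┐ └───┘ │ ╶─┬─┴─╴ │
│ │ │     │       │   │     │
│ ╵ └─╴ ╷ └─────┐ └─╴ └─╴ ╷ │
│       │       │         │ │
└───────┴───────┴─────────┴─┘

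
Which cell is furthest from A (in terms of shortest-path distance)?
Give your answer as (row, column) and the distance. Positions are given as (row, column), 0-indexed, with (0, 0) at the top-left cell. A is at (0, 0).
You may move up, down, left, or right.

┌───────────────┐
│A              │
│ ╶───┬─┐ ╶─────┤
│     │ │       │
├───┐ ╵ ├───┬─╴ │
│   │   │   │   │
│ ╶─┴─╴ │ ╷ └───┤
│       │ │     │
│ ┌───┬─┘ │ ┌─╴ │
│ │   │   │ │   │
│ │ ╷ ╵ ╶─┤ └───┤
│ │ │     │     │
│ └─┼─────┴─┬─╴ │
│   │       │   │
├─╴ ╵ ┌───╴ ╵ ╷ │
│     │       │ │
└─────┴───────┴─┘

Computing BFS distances from A to all cells:
Furthest cell: (5, 1)
Distance: 38 steps

Path from A to the furthest cell:

┌───────────────┐
│A              │
│ ╶───┬─┐ ╶─────┤
│↳ → ↓│ │       │
├───┐ ╵ ├───┬─╴ │
│   │↳ ↓│↓ ↰│   │
│ ╶─┴─╴ │ ╷ └───┤
│↓ ← ← ↲│↓│↑    │
│ ┌───┬─┘ │ ┌─╴ │
│↓│↓ ↰│↓ ↲│↑│   │
│ │ ╷ ╵ ╶─┤ └───┤
│↓│B│↑ ↲  │↑ ← ↰│
│ └─┼─────┴─┬─╴ │
│↳ ↓│↱ → → ↓│↱ ↑│
├─╴ ╵ ┌───╴ ╵ ╷ │
│  ↳ ↑│    ↳ ↑│ │
└─────┴───────┴─┘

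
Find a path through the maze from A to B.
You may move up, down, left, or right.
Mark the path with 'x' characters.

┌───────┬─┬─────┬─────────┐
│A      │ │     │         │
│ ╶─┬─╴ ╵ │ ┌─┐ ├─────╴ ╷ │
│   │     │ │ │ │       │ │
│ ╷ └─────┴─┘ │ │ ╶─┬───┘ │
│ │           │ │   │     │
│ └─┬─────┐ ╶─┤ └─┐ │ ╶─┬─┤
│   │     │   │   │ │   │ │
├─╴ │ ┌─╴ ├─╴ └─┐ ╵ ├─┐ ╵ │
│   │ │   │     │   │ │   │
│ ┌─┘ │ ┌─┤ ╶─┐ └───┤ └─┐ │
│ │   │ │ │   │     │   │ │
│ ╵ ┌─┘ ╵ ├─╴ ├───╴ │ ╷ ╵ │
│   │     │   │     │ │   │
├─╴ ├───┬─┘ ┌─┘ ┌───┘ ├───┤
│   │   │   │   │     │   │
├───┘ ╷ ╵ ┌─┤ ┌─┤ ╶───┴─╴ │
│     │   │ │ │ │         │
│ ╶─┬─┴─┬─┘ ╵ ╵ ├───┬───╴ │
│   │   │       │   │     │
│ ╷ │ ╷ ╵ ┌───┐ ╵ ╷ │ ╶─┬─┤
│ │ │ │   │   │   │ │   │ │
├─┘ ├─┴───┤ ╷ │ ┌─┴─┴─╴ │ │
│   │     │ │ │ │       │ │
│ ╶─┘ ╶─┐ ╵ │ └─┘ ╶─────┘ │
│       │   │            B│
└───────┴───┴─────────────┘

Finding the shortest path through the maze:
Path length: 48 steps
Directions: down → right → down → right → right → right → right → down → right → down → left → down → right → down → left → down → left → down → left → up → left → down → left → left → down → right → down → down → left → down → right → right → up → right → right → down → right → up → up → right → down → down → right → right → right → right → right → right

Solution:

┌───────┬─┬─────┬─────────┐
│A      │ │     │         │
│ ╶─┬─╴ ╵ │ ┌─┐ ├─────╴ ╷ │
│x x│     │ │ │ │       │ │
│ ╷ └─────┴─┘ │ │ ╶─┬───┘ │
│ │x x x x x  │ │   │     │
│ └─┬─────┐ ╶─┤ └─┐ │ ╶─┬─┤
│   │     │x x│   │ │   │ │
├─╴ │ ┌─╴ ├─╴ └─┐ ╵ ├─┐ ╵ │
│   │ │   │x x  │   │ │   │
│ ┌─┘ │ ┌─┤ ╶─┐ └───┤ └─┐ │
│ │   │ │ │x x│     │   │ │
│ ╵ ┌─┘ ╵ ├─╴ ├───╴ │ ╷ ╵ │
│   │     │x x│     │ │   │
├─╴ ├───┬─┘ ┌─┘ ┌───┘ ├───┤
│   │x x│x x│   │     │   │
├───┘ ╷ ╵ ┌─┤ ┌─┤ ╶───┴─╴ │
│x x x│x x│ │ │ │         │
│ ╶─┬─┴─┬─┘ ╵ ╵ ├───┬───╴ │
│x x│   │       │   │     │
│ ╷ │ ╷ ╵ ┌───┐ ╵ ╷ │ ╶─┬─┤
│ │x│ │   │x x│   │ │   │ │
├─┘ ├─┴───┤ ╷ │ ┌─┴─┴─╴ │ │
│x x│x x x│x│x│ │       │ │
│ ╶─┘ ╶─┐ ╵ │ └─┘ ╶─────┘ │
│x x x  │x x│x x x x x x B│
└───────┴───┴─────────────┘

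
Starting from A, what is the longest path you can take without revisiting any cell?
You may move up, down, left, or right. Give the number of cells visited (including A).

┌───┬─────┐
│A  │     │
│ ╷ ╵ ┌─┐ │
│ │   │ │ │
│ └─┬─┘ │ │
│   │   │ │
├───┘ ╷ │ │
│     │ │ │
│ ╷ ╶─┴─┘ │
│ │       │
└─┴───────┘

Finding longest simple path using DFS:
Start: (0, 0)
Longest path visits 19 cells
Path: A → right → down → right → up → right → right → down → down → down → down → left → left → left → up → right → up → right → up

Solution:

┌───┬─────┐
│A ↓│↱ → ↓│
│ ╷ ╵ ┌─┐ │
│ │↳ ↑│B│↓│
│ └─┬─┘ │ │
│   │↱ ↑│↓│
├───┘ ╷ │ │
│  ↱ ↑│ │↓│
│ ╷ ╶─┴─┘ │
│ │↑ ← ← ↲│
└─┴───────┘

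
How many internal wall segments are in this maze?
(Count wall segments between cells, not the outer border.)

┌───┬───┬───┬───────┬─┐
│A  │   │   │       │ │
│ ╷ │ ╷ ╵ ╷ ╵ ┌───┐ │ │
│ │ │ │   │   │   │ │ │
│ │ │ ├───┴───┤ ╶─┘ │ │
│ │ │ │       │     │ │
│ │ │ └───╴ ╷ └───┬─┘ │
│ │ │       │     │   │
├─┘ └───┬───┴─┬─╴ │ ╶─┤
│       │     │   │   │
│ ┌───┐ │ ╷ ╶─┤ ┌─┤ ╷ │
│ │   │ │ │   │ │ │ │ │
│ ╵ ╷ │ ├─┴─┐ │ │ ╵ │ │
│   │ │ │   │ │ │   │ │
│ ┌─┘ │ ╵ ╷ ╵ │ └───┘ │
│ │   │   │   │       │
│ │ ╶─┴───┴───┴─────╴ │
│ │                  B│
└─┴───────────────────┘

Counting internal wall segments:
Total internal walls: 80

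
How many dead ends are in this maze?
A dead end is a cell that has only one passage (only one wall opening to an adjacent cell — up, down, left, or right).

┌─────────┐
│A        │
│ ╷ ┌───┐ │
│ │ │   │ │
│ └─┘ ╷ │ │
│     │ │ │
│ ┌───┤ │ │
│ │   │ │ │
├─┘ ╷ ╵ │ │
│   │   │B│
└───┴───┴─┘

Checking each cell for number of passages:

Dead ends found at positions:
  (1, 1)
  (3, 0)
  (4, 0)
  (4, 4)
Total dead ends: 4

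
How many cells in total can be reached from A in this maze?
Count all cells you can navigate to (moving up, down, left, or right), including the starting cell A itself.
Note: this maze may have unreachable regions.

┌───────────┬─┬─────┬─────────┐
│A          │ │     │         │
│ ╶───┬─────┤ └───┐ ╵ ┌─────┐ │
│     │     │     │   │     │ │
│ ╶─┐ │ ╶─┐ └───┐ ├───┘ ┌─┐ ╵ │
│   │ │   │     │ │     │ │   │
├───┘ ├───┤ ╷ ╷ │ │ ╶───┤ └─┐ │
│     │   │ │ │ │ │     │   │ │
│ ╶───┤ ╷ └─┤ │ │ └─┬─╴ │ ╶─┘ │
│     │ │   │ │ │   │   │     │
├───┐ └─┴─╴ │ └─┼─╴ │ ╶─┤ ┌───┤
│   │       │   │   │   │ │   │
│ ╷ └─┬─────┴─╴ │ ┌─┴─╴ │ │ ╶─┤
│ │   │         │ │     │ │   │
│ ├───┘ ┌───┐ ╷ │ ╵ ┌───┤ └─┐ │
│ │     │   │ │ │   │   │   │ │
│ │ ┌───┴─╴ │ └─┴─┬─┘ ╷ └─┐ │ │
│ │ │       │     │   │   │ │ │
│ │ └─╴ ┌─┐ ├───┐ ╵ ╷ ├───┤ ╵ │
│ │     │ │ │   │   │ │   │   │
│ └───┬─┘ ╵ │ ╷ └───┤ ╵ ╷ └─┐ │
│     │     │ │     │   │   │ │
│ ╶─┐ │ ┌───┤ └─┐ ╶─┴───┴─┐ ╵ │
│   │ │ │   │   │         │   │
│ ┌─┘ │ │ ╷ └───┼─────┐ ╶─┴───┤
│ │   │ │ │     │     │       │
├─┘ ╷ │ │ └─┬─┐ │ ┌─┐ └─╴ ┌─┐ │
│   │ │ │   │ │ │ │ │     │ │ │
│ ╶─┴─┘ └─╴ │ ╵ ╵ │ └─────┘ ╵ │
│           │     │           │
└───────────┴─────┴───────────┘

Using BFS/flood-fill to find all reachable cells from A:
Maze size: 15 × 15 = 225 total cells
198 cell(s) are walled off and cannot be reached from A.
Reachable cells: 27

Reachable region (· marks reachable cells):

┌───────────┬─┬─────┬─────────┐
│A · · · · ·│ │     │         │
│ ╶───┬─────┤ └───┐ ╵ ┌─────┐ │
│· · ·│     │     │   │     │ │
│ ╶─┐ │ ╶─┐ └───┐ ├───┘ ┌─┐ ╵ │
│· ·│·│   │     │ │     │ │   │
├───┘ ├───┤ ╷ ╷ │ │ ╶───┤ └─┐ │
│· · ·│· ·│ │ │ │ │     │   │ │
│ ╶───┤ ╷ └─┤ │ │ └─┬─╴ │ ╶─┘ │
│· · ·│·│· ·│ │ │   │   │     │
├───┐ └─┴─╴ │ └─┼─╴ │ ╶─┤ ┌───┤
│   │· · · ·│   │   │   │ │   │
│ ╷ └─┬─────┴─╴ │ ┌─┴─╴ │ │ ╶─┤
│ │   │         │ │     │ │   │
│ ├───┘ ┌───┐ ╷ │ ╵ ┌───┤ └─┐ │
│ │     │   │ │ │   │   │   │ │
│ │ ┌───┴─╴ │ └─┴─┬─┘ ╷ └─┐ │ │
│ │ │       │     │   │   │ │ │
│ │ └─╴ ┌─┐ ├───┐ ╵ ╷ ├───┤ ╵ │
│ │     │ │ │   │   │ │   │   │
│ └───┬─┘ ╵ │ ╷ └───┤ ╵ ╷ └─┐ │
│     │     │ │     │   │   │ │
│ ╶─┐ │ ┌───┤ └─┐ ╶─┴───┴─┐ ╵ │
│   │ │ │   │   │         │   │
│ ┌─┘ │ │ ╷ └───┼─────┐ ╶─┴───┤
│ │   │ │ │     │     │       │
├─┘ ╷ │ │ └─┬─┐ │ ┌─┐ └─╴ ┌─┐ │
│   │ │ │   │ │ │ │ │     │ │ │
│ ╶─┴─┘ └─╴ │ ╵ ╵ │ └─────┘ ╵ │
│           │     │           │
└───────────┴─────┴───────────┘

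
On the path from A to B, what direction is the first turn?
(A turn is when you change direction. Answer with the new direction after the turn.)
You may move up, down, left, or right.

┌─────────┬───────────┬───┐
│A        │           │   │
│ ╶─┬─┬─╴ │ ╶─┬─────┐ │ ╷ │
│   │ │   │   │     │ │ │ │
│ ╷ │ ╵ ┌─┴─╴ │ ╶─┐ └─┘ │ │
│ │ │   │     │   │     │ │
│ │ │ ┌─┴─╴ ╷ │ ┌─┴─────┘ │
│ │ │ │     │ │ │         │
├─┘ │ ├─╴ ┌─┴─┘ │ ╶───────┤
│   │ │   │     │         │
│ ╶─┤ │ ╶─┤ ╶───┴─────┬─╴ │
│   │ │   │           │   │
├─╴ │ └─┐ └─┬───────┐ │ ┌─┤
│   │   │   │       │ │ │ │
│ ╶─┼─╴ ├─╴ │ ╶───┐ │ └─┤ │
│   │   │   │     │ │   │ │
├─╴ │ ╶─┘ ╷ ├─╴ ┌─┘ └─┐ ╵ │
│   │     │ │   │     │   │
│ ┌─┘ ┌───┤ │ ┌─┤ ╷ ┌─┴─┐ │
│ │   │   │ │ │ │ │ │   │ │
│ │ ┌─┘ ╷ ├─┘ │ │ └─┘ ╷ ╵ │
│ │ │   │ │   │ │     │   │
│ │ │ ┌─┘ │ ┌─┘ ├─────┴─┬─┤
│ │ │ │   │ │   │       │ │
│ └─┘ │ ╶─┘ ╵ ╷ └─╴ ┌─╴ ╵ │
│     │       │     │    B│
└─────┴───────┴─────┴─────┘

Directions: down, right, down, down, down, left, down, right, down, left, down, right, down, left, down, down, down, down, right, right, up, up, right, up, right, down, down, left, down, right, right, right, up, right, down, right, right, up, right, right, down, right
First turn direction: right

Solution:

┌─────────┬───────────┬───┐
│A        │           │   │
│ ╶─┬─┬─╴ │ ╶─┬─────┐ │ ╷ │
│↳ ↓│ │   │   │     │ │ │ │
│ ╷ │ ╵ ┌─┴─╴ │ ╶─┐ └─┘ │ │
│ │↓│   │     │   │     │ │
│ │ │ ┌─┴─╴ ╷ │ ┌─┴─────┘ │
│ │↓│ │     │ │ │         │
├─┘ │ ├─╴ ┌─┴─┘ │ ╶───────┤
│↓ ↲│ │   │     │         │
│ ╶─┤ │ ╶─┤ ╶───┴─────┬─╴ │
│↳ ↓│ │   │           │   │
├─╴ │ └─┐ └─┬───────┐ │ ┌─┤
│↓ ↲│   │   │       │ │ │ │
│ ╶─┼─╴ ├─╴ │ ╶───┐ │ └─┤ │
│↳ ↓│   │   │     │ │   │ │
├─╴ │ ╶─┘ ╷ ├─╴ ┌─┘ └─┐ ╵ │
│↓ ↲│     │ │   │     │   │
│ ┌─┘ ┌───┤ │ ┌─┤ ╷ ┌─┴─┐ │
│↓│   │↱ ↓│ │ │ │ │ │   │ │
│ │ ┌─┘ ╷ ├─┘ │ │ └─┘ ╷ ╵ │
│↓│ │↱ ↑│↓│   │ │     │   │
│ │ │ ┌─┘ │ ┌─┘ ├─────┴─┬─┤
│↓│ │↑│↓ ↲│ │↱ ↓│  ↱ → ↓│ │
│ └─┘ │ ╶─┘ ╵ ╷ └─╴ ┌─╴ ╵ │
│↳ → ↑│↳ → → ↑│↳ → ↑│  ↳ B│
└─────┴───────┴─────┴─────┘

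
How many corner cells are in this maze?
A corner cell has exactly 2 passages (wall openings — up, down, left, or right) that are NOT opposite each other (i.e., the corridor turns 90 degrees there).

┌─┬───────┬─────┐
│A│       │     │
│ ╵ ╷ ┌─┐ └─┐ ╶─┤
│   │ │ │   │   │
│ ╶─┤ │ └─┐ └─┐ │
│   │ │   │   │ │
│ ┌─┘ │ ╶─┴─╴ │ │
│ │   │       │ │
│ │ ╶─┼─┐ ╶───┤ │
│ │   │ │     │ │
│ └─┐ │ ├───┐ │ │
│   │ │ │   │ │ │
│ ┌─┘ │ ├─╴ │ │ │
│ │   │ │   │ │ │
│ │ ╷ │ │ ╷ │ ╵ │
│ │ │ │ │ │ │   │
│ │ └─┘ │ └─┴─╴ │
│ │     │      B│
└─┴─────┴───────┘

Counting corner cells (2 non-opposite passages):
Total corners: 25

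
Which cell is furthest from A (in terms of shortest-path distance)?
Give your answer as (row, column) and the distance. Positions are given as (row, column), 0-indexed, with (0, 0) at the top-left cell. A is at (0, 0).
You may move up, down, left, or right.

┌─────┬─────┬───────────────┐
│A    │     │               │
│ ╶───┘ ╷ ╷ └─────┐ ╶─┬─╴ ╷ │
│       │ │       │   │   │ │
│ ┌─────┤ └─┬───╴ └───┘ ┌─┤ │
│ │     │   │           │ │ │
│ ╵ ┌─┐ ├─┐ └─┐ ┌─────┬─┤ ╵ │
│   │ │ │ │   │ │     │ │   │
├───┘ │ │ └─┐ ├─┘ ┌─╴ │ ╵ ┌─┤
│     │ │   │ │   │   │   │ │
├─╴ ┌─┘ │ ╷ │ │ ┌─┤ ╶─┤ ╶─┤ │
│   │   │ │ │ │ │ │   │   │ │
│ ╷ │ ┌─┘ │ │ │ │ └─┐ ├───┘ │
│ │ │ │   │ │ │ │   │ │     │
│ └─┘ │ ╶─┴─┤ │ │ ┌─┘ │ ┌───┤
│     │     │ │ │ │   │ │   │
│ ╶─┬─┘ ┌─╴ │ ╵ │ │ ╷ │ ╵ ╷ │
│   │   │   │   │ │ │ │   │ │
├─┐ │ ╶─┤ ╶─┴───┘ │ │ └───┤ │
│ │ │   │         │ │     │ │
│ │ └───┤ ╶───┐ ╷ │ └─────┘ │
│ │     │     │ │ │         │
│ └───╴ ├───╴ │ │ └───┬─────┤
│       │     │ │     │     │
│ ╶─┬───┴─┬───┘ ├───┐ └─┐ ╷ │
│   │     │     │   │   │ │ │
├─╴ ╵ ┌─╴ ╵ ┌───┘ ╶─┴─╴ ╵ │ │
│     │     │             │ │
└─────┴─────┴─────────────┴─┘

Computing BFS distances from A to all cells:
Furthest cell: (6, 5)
Distance: 55 steps

Path from A to the furthest cell:

┌─────┬─────┬───────────────┐
│A    │     │               │
│ ╶───┘ ╷ ╷ └─────┐ ╶─┬─╴ ╷ │
│↓      │ │       │   │   │ │
│ ┌─────┤ └─┬───╴ └───┘ ┌─┤ │
│↓│↱ → ↓│   │           │ │ │
│ ╵ ┌─┐ ├─┐ └─┐ ┌─────┬─┤ ╵ │
│↳ ↑│ │↓│ │   │ │     │ │   │
├───┘ │ │ └─┐ ├─┘ ┌─╴ │ ╵ ┌─┤
│     │↓│↱ ↓│ │   │   │   │ │
├─╴ ┌─┘ │ ╷ │ │ ┌─┤ ╶─┤ ╶─┤ │
│   │↓ ↲│↑│↓│ │ │ │   │   │ │
│ ╷ │ ┌─┘ │ │ │ │ └─┐ ├───┘ │
│ │ │↓│↱ ↑│B│ │ │   │ │     │
│ └─┘ │ ╶─┴─┤ │ │ ┌─┘ │ ┌───┤
│↓ ← ↲│↑ ← ↰│ │ │ │   │ │   │
│ ╶─┬─┘ ┌─╴ │ ╵ │ │ ╷ │ ╵ ╷ │
│↳ ↓│   │↱ ↑│   │ │ │ │   │ │
├─┐ │ ╶─┤ ╶─┴───┘ │ │ └───┤ │
│ │↓│   │↑ ← ← ↰  │ │     │ │
│ │ └───┤ ╶───┐ ╷ │ └─────┘ │
│ │↳ → ↓│     │↑│ │         │
│ └───╴ ├───╴ │ │ └───┬─────┤
│↓ ← ← ↲│     │↑│     │     │
│ ╶─┬───┴─┬───┘ ├───┐ └─┐ ╷ │
│↳ ↓│↱ → ↓│↱ → ↑│   │   │ │ │
├─╴ ╵ ┌─╴ ╵ ┌───┘ ╶─┴─╴ ╵ │ │
│  ↳ ↑│  ↳ ↑│             │ │
└─────┴─────┴─────────────┴─┘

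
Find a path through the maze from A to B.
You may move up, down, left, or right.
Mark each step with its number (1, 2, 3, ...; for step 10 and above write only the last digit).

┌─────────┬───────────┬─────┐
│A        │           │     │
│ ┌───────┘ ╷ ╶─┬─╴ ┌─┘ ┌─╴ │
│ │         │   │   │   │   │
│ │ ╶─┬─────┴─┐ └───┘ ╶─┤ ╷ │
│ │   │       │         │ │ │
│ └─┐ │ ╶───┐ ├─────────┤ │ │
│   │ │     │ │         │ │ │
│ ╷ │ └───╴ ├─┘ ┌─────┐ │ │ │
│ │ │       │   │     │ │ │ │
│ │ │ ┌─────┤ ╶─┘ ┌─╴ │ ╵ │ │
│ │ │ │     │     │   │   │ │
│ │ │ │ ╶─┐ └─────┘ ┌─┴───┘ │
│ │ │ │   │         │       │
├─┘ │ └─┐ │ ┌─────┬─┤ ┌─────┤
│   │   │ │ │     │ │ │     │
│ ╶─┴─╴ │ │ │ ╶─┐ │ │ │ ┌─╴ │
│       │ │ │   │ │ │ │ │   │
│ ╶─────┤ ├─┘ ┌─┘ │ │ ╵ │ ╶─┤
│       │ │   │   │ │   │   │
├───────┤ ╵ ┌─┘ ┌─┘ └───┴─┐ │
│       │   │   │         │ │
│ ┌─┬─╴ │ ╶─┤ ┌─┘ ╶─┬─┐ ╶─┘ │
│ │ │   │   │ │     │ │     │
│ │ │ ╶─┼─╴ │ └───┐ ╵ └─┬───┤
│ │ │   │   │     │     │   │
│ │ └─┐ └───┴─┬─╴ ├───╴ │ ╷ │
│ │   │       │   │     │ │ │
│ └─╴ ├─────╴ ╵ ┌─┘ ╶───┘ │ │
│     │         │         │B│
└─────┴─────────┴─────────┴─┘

Finding the shortest path through the maze:
Path length: 85 steps
Directions: down → down → down → right → down → down → down → down → left → down → right → right → right → up → left → up → up → up → up → up → left → up → right → right → right → right → up → right → down → right → down → right → right → right → up → right → up → right → right → down → down → down → down → down → down → left → left → left → down → down → down → right → up → up → right → right → down → left → down → right → down → down → left → left → up → left → left → left → down → right → down → right → right → down → left → left → down → right → right → right → up → up → right → down → down

Solution:

┌─────────┬───────────┬─────┐
│A        │7 8        │7 8 9│
│ ┌───────┘ ╷ ╶─┬─╴ ┌─┘ ┌─╴ │
│1│2 3 4 5 6│9 0│   │5 6│  0│
│ │ ╶─┬─────┴─┐ └───┘ ╶─┤ ╷ │
│2│1 0│       │1 2 3 4  │ │1│
│ └─┐ │ ╶───┐ ├─────────┤ │ │
│3 4│9│     │ │         │ │2│
│ ╷ │ └───╴ ├─┘ ┌─────┐ │ │ │
│ │5│8      │   │     │ │ │3│
│ │ │ ┌─────┤ ╶─┘ ┌─╴ │ ╵ │ │
│ │6│7│     │     │   │   │4│
│ │ │ │ ╶─┐ └─────┘ ┌─┴───┘ │
│ │7│6│   │         │8 7 6 5│
├─┘ │ └─┐ │ ┌─────┬─┤ ┌─────┤
│9 8│5 4│ │ │     │ │9│4 5 6│
│ ╶─┴─╴ │ │ │ ╶─┐ │ │ │ ┌─╴ │
│0 1 2 3│ │ │   │ │ │0│3│8 7│
│ ╶─────┤ ├─┘ ┌─┘ │ │ ╵ │ ╶─┤
│       │ │   │   │ │1 2│9 0│
├───────┤ ╵ ┌─┘ ┌─┘ └───┴─┐ │
│       │   │   │8 7 6 5  │1│
│ ┌─┬─╴ │ ╶─┤ ┌─┘ ╶─┬─┐ ╶─┘ │
│ │ │   │   │ │  9 0│ │4 3 2│
│ │ │ ╶─┼─╴ │ └───┐ ╵ └─┬───┤
│ │ │   │   │     │1 2 3│2 3│
│ │ └─┐ └───┴─┬─╴ ├───╴ │ ╷ │
│ │   │       │   │6 5 4│1│4│
│ └─╴ ├─────╴ ╵ ┌─┘ ╶───┘ │ │
│     │         │  7 8 9 0│B│
└─────┴─────────┴─────────┴─┘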